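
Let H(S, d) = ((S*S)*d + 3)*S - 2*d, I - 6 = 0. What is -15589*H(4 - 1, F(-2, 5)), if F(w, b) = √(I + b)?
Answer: -140301 - 389725*√11 ≈ -1.4329e+6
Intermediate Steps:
I = 6 (I = 6 + 0 = 6)
F(w, b) = √(6 + b)
H(S, d) = -2*d + S*(3 + d*S²) (H(S, d) = (S²*d + 3)*S - 2*d = (d*S² + 3)*S - 2*d = (3 + d*S²)*S - 2*d = S*(3 + d*S²) - 2*d = -2*d + S*(3 + d*S²))
-15589*H(4 - 1, F(-2, 5)) = -15589*(-2*√(6 + 5) + 3*(4 - 1) + √(6 + 5)*(4 - 1)³) = -15589*(-2*√11 + 3*3 + √11*3³) = -15589*(-2*√11 + 9 + √11*27) = -15589*(-2*√11 + 9 + 27*√11) = -15589*(9 + 25*√11) = -140301 - 389725*√11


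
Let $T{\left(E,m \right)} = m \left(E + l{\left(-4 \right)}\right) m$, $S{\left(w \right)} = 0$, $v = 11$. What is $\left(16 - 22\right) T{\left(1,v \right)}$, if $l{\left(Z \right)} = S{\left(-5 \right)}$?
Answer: $-726$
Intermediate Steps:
$l{\left(Z \right)} = 0$
$T{\left(E,m \right)} = E m^{2}$ ($T{\left(E,m \right)} = m \left(E + 0\right) m = m E m = E m m = E m^{2}$)
$\left(16 - 22\right) T{\left(1,v \right)} = \left(16 - 22\right) 1 \cdot 11^{2} = - 6 \cdot 1 \cdot 121 = \left(-6\right) 121 = -726$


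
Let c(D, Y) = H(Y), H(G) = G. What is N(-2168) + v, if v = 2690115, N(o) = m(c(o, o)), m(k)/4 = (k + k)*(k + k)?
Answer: 77893699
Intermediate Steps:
c(D, Y) = Y
m(k) = 16*k² (m(k) = 4*((k + k)*(k + k)) = 4*((2*k)*(2*k)) = 4*(4*k²) = 16*k²)
N(o) = 16*o²
N(-2168) + v = 16*(-2168)² + 2690115 = 16*4700224 + 2690115 = 75203584 + 2690115 = 77893699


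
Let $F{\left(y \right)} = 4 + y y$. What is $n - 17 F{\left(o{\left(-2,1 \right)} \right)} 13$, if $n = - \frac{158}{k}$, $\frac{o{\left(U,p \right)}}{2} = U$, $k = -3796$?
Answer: $- \frac{8389081}{1898} \approx -4420.0$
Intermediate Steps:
$o{\left(U,p \right)} = 2 U$
$F{\left(y \right)} = 4 + y^{2}$
$n = \frac{79}{1898}$ ($n = - \frac{158}{-3796} = \left(-158\right) \left(- \frac{1}{3796}\right) = \frac{79}{1898} \approx 0.041623$)
$n - 17 F{\left(o{\left(-2,1 \right)} \right)} 13 = \frac{79}{1898} - 17 \left(4 + \left(2 \left(-2\right)\right)^{2}\right) 13 = \frac{79}{1898} - 17 \left(4 + \left(-4\right)^{2}\right) 13 = \frac{79}{1898} - 17 \left(4 + 16\right) 13 = \frac{79}{1898} - 17 \cdot 20 \cdot 13 = \frac{79}{1898} - 340 \cdot 13 = \frac{79}{1898} - 4420 = - \frac{8389081}{1898}$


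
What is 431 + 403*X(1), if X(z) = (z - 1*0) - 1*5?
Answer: -1181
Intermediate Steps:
X(z) = -5 + z (X(z) = (z + 0) - 5 = z - 5 = -5 + z)
431 + 403*X(1) = 431 + 403*(-5 + 1) = 431 + 403*(-4) = 431 - 1612 = -1181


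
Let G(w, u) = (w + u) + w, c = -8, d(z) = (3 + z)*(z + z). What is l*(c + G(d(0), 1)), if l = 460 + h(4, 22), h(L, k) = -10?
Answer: -3150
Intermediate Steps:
d(z) = 2*z*(3 + z) (d(z) = (3 + z)*(2*z) = 2*z*(3 + z))
G(w, u) = u + 2*w (G(w, u) = (u + w) + w = u + 2*w)
l = 450 (l = 460 - 10 = 450)
l*(c + G(d(0), 1)) = 450*(-8 + (1 + 2*(2*0*(3 + 0)))) = 450*(-8 + (1 + 2*(2*0*3))) = 450*(-8 + (1 + 2*0)) = 450*(-8 + (1 + 0)) = 450*(-8 + 1) = 450*(-7) = -3150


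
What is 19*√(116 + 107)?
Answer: 19*√223 ≈ 283.73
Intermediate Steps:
19*√(116 + 107) = 19*√223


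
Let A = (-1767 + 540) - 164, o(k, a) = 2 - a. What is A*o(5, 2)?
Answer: 0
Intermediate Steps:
A = -1391 (A = -1227 - 164 = -1391)
A*o(5, 2) = -1391*(2 - 1*2) = -1391*(2 - 2) = -1391*0 = 0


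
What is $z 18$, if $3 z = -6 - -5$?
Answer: $-6$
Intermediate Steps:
$z = - \frac{1}{3}$ ($z = \frac{-6 - -5}{3} = \frac{-6 + 5}{3} = \frac{1}{3} \left(-1\right) = - \frac{1}{3} \approx -0.33333$)
$z 18 = \left(- \frac{1}{3}\right) 18 = -6$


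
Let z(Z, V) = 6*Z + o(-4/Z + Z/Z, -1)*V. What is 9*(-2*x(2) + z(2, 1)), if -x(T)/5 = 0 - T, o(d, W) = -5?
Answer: -117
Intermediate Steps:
z(Z, V) = -5*V + 6*Z (z(Z, V) = 6*Z - 5*V = -5*V + 6*Z)
x(T) = 5*T (x(T) = -5*(0 - T) = -(-5)*T = 5*T)
9*(-2*x(2) + z(2, 1)) = 9*(-10*2 + (-5*1 + 6*2)) = 9*(-2*10 + (-5 + 12)) = 9*(-20 + 7) = 9*(-13) = -117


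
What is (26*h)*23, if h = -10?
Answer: -5980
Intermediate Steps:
(26*h)*23 = (26*(-10))*23 = -260*23 = -5980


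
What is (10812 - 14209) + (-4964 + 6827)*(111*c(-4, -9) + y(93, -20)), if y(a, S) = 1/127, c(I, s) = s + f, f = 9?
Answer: -429556/127 ≈ -3382.3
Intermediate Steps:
c(I, s) = 9 + s (c(I, s) = s + 9 = 9 + s)
y(a, S) = 1/127
(10812 - 14209) + (-4964 + 6827)*(111*c(-4, -9) + y(93, -20)) = (10812 - 14209) + (-4964 + 6827)*(111*(9 - 9) + 1/127) = -3397 + 1863*(111*0 + 1/127) = -3397 + 1863*(0 + 1/127) = -3397 + 1863*(1/127) = -3397 + 1863/127 = -429556/127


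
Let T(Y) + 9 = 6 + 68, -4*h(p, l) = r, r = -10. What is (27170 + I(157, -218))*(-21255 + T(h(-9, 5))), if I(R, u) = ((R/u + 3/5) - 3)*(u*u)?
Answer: 2566397184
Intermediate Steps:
h(p, l) = 5/2 (h(p, l) = -1/4*(-10) = 5/2)
T(Y) = 65 (T(Y) = -9 + (6 + 68) = -9 + 74 = 65)
I(R, u) = u**2*(-12/5 + R/u) (I(R, u) = ((R/u + 3*(1/5)) - 3)*u**2 = ((R/u + 3/5) - 3)*u**2 = ((3/5 + R/u) - 3)*u**2 = (-12/5 + R/u)*u**2 = u**2*(-12/5 + R/u))
(27170 + I(157, -218))*(-21255 + T(h(-9, 5))) = (27170 + (1/5)*(-218)*(-12*(-218) + 5*157))*(-21255 + 65) = (27170 + (1/5)*(-218)*(2616 + 785))*(-21190) = (27170 + (1/5)*(-218)*3401)*(-21190) = (27170 - 741418/5)*(-21190) = -605568/5*(-21190) = 2566397184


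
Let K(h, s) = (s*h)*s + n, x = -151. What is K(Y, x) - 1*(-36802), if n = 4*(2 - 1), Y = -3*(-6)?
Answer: 447224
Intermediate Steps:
Y = 18
n = 4 (n = 4*1 = 4)
K(h, s) = 4 + h*s**2 (K(h, s) = (s*h)*s + 4 = (h*s)*s + 4 = h*s**2 + 4 = 4 + h*s**2)
K(Y, x) - 1*(-36802) = (4 + 18*(-151)**2) - 1*(-36802) = (4 + 18*22801) + 36802 = (4 + 410418) + 36802 = 410422 + 36802 = 447224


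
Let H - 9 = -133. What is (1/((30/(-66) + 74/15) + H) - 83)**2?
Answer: 2679795192064/388917841 ≈ 6890.4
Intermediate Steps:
H = -124 (H = 9 - 133 = -124)
(1/((30/(-66) + 74/15) + H) - 83)**2 = (1/((30/(-66) + 74/15) - 124) - 83)**2 = (1/((30*(-1/66) + 74*(1/15)) - 124) - 83)**2 = (1/((-5/11 + 74/15) - 124) - 83)**2 = (1/(739/165 - 124) - 83)**2 = (1/(-19721/165) - 83)**2 = (-165/19721 - 83)**2 = (-1637008/19721)**2 = 2679795192064/388917841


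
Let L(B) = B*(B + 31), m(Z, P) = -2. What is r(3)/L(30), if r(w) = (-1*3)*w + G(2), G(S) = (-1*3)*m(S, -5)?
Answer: -1/610 ≈ -0.0016393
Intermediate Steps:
L(B) = B*(31 + B)
G(S) = 6 (G(S) = -1*3*(-2) = -3*(-2) = 6)
r(w) = 6 - 3*w (r(w) = (-1*3)*w + 6 = -3*w + 6 = 6 - 3*w)
r(3)/L(30) = (6 - 3*3)/((30*(31 + 30))) = (6 - 9)/((30*61)) = -3/1830 = -3*1/1830 = -1/610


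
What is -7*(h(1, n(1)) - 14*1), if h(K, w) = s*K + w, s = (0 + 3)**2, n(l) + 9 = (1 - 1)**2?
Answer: 98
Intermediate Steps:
n(l) = -9 (n(l) = -9 + (1 - 1)**2 = -9 + 0**2 = -9 + 0 = -9)
s = 9 (s = 3**2 = 9)
h(K, w) = w + 9*K (h(K, w) = 9*K + w = w + 9*K)
-7*(h(1, n(1)) - 14*1) = -7*((-9 + 9*1) - 14*1) = -7*((-9 + 9) - 14) = -7*(0 - 14) = -7*(-14) = 98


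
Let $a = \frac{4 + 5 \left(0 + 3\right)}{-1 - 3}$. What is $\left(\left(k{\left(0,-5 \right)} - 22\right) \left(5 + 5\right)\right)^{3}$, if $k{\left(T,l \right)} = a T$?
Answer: $-10648000$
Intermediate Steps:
$a = - \frac{19}{4}$ ($a = \frac{4 + 5 \cdot 3}{-4} = \left(4 + 15\right) \left(- \frac{1}{4}\right) = 19 \left(- \frac{1}{4}\right) = - \frac{19}{4} \approx -4.75$)
$k{\left(T,l \right)} = - \frac{19 T}{4}$
$\left(\left(k{\left(0,-5 \right)} - 22\right) \left(5 + 5\right)\right)^{3} = \left(\left(\left(- \frac{19}{4}\right) 0 - 22\right) \left(5 + 5\right)\right)^{3} = \left(\left(0 - 22\right) 10\right)^{3} = \left(\left(-22\right) 10\right)^{3} = \left(-220\right)^{3} = -10648000$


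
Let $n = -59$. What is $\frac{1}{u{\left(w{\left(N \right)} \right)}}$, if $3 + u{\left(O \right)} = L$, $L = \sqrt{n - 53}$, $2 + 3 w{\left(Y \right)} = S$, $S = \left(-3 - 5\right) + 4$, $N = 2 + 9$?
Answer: $- \frac{3}{121} - \frac{4 i \sqrt{7}}{121} \approx -0.024793 - 0.087463 i$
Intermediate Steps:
$N = 11$
$S = -4$ ($S = -8 + 4 = -4$)
$w{\left(Y \right)} = -2$ ($w{\left(Y \right)} = - \frac{2}{3} + \frac{1}{3} \left(-4\right) = - \frac{2}{3} - \frac{4}{3} = -2$)
$L = 4 i \sqrt{7}$ ($L = \sqrt{-59 - 53} = \sqrt{-112} = 4 i \sqrt{7} \approx 10.583 i$)
$u{\left(O \right)} = -3 + 4 i \sqrt{7}$
$\frac{1}{u{\left(w{\left(N \right)} \right)}} = \frac{1}{-3 + 4 i \sqrt{7}}$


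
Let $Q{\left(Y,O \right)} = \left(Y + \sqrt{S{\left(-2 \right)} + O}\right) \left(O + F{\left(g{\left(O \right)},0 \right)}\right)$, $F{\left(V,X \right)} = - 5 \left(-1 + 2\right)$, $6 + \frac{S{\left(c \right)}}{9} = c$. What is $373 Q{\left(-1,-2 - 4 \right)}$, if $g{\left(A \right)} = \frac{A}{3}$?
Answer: $4103 - 4103 i \sqrt{78} \approx 4103.0 - 36237.0 i$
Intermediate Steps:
$S{\left(c \right)} = -54 + 9 c$
$g{\left(A \right)} = \frac{A}{3}$ ($g{\left(A \right)} = A \frac{1}{3} = \frac{A}{3}$)
$F{\left(V,X \right)} = -5$ ($F{\left(V,X \right)} = \left(-5\right) 1 = -5$)
$Q{\left(Y,O \right)} = \left(-5 + O\right) \left(Y + \sqrt{-72 + O}\right)$ ($Q{\left(Y,O \right)} = \left(Y + \sqrt{\left(-54 + 9 \left(-2\right)\right) + O}\right) \left(O - 5\right) = \left(Y + \sqrt{\left(-54 - 18\right) + O}\right) \left(-5 + O\right) = \left(Y + \sqrt{-72 + O}\right) \left(-5 + O\right) = \left(-5 + O\right) \left(Y + \sqrt{-72 + O}\right)$)
$373 Q{\left(-1,-2 - 4 \right)} = 373 \left(\left(-5\right) \left(-1\right) - 5 \sqrt{-72 - 6} + \left(-2 - 4\right) \left(-1\right) + \left(-2 - 4\right) \sqrt{-72 - 6}\right) = 373 \left(5 - 5 \sqrt{-72 - 6} + \left(-2 - 4\right) \left(-1\right) + \left(-2 - 4\right) \sqrt{-72 - 6}\right) = 373 \left(5 - 5 \sqrt{-72 - 6} - -6 - 6 \sqrt{-72 - 6}\right) = 373 \left(5 - 5 \sqrt{-78} + 6 - 6 \sqrt{-78}\right) = 373 \left(5 - 5 i \sqrt{78} + 6 - 6 i \sqrt{78}\right) = 373 \left(11 - 11 i \sqrt{78}\right) = 4103 - 4103 i \sqrt{78}$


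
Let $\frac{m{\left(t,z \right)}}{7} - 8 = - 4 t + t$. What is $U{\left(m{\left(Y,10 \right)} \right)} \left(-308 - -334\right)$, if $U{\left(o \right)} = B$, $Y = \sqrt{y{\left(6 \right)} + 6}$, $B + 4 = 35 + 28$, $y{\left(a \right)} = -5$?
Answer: $1534$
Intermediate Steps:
$B = 59$ ($B = -4 + \left(35 + 28\right) = -4 + 63 = 59$)
$Y = 1$ ($Y = \sqrt{-5 + 6} = \sqrt{1} = 1$)
$m{\left(t,z \right)} = 56 - 21 t$ ($m{\left(t,z \right)} = 56 + 7 \left(- 4 t + t\right) = 56 + 7 \left(- 3 t\right) = 56 - 21 t$)
$U{\left(o \right)} = 59$
$U{\left(m{\left(Y,10 \right)} \right)} \left(-308 - -334\right) = 59 \left(-308 - -334\right) = 59 \left(-308 + 334\right) = 59 \cdot 26 = 1534$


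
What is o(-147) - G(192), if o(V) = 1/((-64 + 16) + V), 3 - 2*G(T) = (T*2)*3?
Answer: 224053/390 ≈ 574.50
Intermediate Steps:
G(T) = 3/2 - 3*T (G(T) = 3/2 - T*2*3/2 = 3/2 - 2*T*3/2 = 3/2 - 3*T)
o(V) = 1/(-48 + V)
o(-147) - G(192) = 1/(-48 - 147) - (3/2 - 3*192) = 1/(-195) - (3/2 - 576) = -1/195 - 1*(-1149/2) = -1/195 + 1149/2 = 224053/390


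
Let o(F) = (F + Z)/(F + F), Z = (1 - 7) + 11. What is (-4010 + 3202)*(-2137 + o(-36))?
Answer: 15537133/9 ≈ 1.7263e+6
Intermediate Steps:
Z = 5 (Z = -6 + 11 = 5)
o(F) = (5 + F)/(2*F) (o(F) = (F + 5)/(F + F) = (5 + F)/((2*F)) = (5 + F)*(1/(2*F)) = (5 + F)/(2*F))
(-4010 + 3202)*(-2137 + o(-36)) = (-4010 + 3202)*(-2137 + (½)*(5 - 36)/(-36)) = -808*(-2137 + (½)*(-1/36)*(-31)) = -808*(-2137 + 31/72) = -808*(-153833/72) = 15537133/9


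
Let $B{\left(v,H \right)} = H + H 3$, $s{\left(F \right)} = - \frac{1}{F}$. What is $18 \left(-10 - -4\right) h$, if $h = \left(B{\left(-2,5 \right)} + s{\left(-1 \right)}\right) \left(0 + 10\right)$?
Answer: $-22680$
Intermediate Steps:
$B{\left(v,H \right)} = 4 H$ ($B{\left(v,H \right)} = H + 3 H = 4 H$)
$h = 210$ ($h = \left(4 \cdot 5 - \frac{1}{-1}\right) \left(0 + 10\right) = \left(20 - -1\right) 10 = \left(20 + 1\right) 10 = 21 \cdot 10 = 210$)
$18 \left(-10 - -4\right) h = 18 \left(-10 - -4\right) 210 = 18 \left(-10 + 4\right) 210 = 18 \left(-6\right) 210 = \left(-108\right) 210 = -22680$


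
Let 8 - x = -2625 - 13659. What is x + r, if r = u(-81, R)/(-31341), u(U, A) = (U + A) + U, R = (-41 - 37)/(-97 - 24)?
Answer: 20594511912/1264087 ≈ 16292.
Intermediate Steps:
x = 16292 (x = 8 - (-2625 - 13659) = 8 - 1*(-16284) = 8 + 16284 = 16292)
R = 78/121 (R = -78/(-121) = -78*(-1/121) = 78/121 ≈ 0.64463)
u(U, A) = A + 2*U (u(U, A) = (A + U) + U = A + 2*U)
r = 6508/1264087 (r = (78/121 + 2*(-81))/(-31341) = (78/121 - 162)*(-1/31341) = -19524/121*(-1/31341) = 6508/1264087 ≈ 0.0051484)
x + r = 16292 + 6508/1264087 = 20594511912/1264087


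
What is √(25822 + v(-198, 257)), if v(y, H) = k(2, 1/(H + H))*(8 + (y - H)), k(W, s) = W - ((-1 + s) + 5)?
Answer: √7058490094/514 ≈ 163.45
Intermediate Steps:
k(W, s) = -4 + W - s (k(W, s) = W - (4 + s) = W + (-4 - s) = -4 + W - s)
v(y, H) = (-2 - 1/(2*H))*(8 + y - H) (v(y, H) = (-4 + 2 - 1/(H + H))*(8 + (y - H)) = (-4 + 2 - 1/(2*H))*(8 + y - H) = (-2 - 1/(2*H))*(8 + y - H))
√(25822 + v(-198, 257)) = √(25822 - ½*(1 + 4*257)*(8 - 198 - 1*257)/257) = √(25822 - ½*1/257*(1 + 1028)*(8 - 198 - 257)) = √(25822 - ½*1/257*1029*(-447)) = √(25822 + 459963/514) = √(13732471/514) = √7058490094/514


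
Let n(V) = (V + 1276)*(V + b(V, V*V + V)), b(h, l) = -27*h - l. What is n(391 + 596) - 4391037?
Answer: -2269242171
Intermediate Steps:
b(h, l) = -l - 27*h
n(V) = (1276 + V)*(-V² - 27*V) (n(V) = (V + 1276)*(V + (-(V*V + V) - 27*V)) = (1276 + V)*(V + (-(V² + V) - 27*V)) = (1276 + V)*(V + (-(V + V²) - 27*V)) = (1276 + V)*(V + ((-V - V²) - 27*V)) = (1276 + V)*(V + (-V² - 28*V)) = (1276 + V)*(-V² - 27*V))
n(391 + 596) - 4391037 = (391 + 596)*(-34452 - (391 + 596)² - 1303*(391 + 596)) - 4391037 = 987*(-34452 - 1*987² - 1303*987) - 4391037 = 987*(-34452 - 1*974169 - 1286061) - 4391037 = 987*(-34452 - 974169 - 1286061) - 4391037 = 987*(-2294682) - 4391037 = -2264851134 - 4391037 = -2269242171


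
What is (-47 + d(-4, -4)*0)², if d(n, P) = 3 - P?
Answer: 2209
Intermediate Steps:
(-47 + d(-4, -4)*0)² = (-47 + (3 - 1*(-4))*0)² = (-47 + (3 + 4)*0)² = (-47 + 7*0)² = (-47 + 0)² = (-47)² = 2209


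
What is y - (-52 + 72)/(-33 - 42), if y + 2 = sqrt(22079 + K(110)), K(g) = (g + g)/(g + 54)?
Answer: -26/15 + sqrt(37117054)/41 ≈ 146.86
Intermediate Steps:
K(g) = 2*g/(54 + g) (K(g) = (2*g)/(54 + g) = 2*g/(54 + g))
y = -2 + sqrt(37117054)/41 (y = -2 + sqrt(22079 + 2*110/(54 + 110)) = -2 + sqrt(22079 + 2*110/164) = -2 + sqrt(22079 + 2*110*(1/164)) = -2 + sqrt(22079 + 55/41) = -2 + sqrt(905294/41) = -2 + sqrt(37117054)/41 ≈ 146.59)
y - (-52 + 72)/(-33 - 42) = (-2 + sqrt(37117054)/41) - (-52 + 72)/(-33 - 42) = (-2 + sqrt(37117054)/41) - 20/(-75) = (-2 + sqrt(37117054)/41) - 20*(-1)/75 = (-2 + sqrt(37117054)/41) - 1*(-4/15) = (-2 + sqrt(37117054)/41) + 4/15 = -26/15 + sqrt(37117054)/41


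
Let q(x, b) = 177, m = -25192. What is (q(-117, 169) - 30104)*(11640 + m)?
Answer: 405570704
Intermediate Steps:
(q(-117, 169) - 30104)*(11640 + m) = (177 - 30104)*(11640 - 25192) = -29927*(-13552) = 405570704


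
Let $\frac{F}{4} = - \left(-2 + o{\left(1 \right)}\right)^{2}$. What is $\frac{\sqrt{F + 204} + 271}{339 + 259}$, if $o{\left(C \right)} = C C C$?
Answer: $\frac{271}{598} + \frac{5 \sqrt{2}}{299} \approx 0.47683$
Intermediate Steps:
$o{\left(C \right)} = C^{3}$ ($o{\left(C \right)} = C^{2} C = C^{3}$)
$F = -4$ ($F = 4 \left(- \left(-2 + 1^{3}\right)^{2}\right) = 4 \left(- \left(-2 + 1\right)^{2}\right) = 4 \left(- \left(-1\right)^{2}\right) = 4 \left(\left(-1\right) 1\right) = 4 \left(-1\right) = -4$)
$\frac{\sqrt{F + 204} + 271}{339 + 259} = \frac{\sqrt{-4 + 204} + 271}{339 + 259} = \frac{\sqrt{200} + 271}{598} = \left(10 \sqrt{2} + 271\right) \frac{1}{598} = \left(271 + 10 \sqrt{2}\right) \frac{1}{598} = \frac{271}{598} + \frac{5 \sqrt{2}}{299}$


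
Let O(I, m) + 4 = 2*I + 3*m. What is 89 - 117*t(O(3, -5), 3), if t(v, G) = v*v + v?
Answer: -18163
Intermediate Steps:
O(I, m) = -4 + 2*I + 3*m (O(I, m) = -4 + (2*I + 3*m) = -4 + 2*I + 3*m)
t(v, G) = v + v² (t(v, G) = v² + v = v + v²)
89 - 117*t(O(3, -5), 3) = 89 - 117*(-4 + 2*3 + 3*(-5))*(1 + (-4 + 2*3 + 3*(-5))) = 89 - 117*(-4 + 6 - 15)*(1 + (-4 + 6 - 15)) = 89 - (-1521)*(1 - 13) = 89 - (-1521)*(-12) = 89 - 117*156 = 89 - 18252 = -18163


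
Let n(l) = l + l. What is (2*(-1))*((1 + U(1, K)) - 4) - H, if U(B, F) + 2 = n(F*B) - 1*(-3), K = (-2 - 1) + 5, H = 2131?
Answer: -2135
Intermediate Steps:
K = 2 (K = -3 + 5 = 2)
n(l) = 2*l
U(B, F) = 1 + 2*B*F (U(B, F) = -2 + (2*(F*B) - 1*(-3)) = -2 + (2*(B*F) + 3) = -2 + (2*B*F + 3) = -2 + (3 + 2*B*F) = 1 + 2*B*F)
(2*(-1))*((1 + U(1, K)) - 4) - H = (2*(-1))*((1 + (1 + 2*1*2)) - 4) - 1*2131 = -2*((1 + (1 + 4)) - 4) - 2131 = -2*((1 + 5) - 4) - 2131 = -2*(6 - 4) - 2131 = -2*2 - 2131 = -4 - 2131 = -2135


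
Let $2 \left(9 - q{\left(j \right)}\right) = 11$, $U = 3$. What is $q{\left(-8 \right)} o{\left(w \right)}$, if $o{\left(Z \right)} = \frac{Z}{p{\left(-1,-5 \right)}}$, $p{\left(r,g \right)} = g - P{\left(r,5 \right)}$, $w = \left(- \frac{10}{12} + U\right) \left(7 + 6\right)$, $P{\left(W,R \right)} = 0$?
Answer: $- \frac{1183}{60} \approx -19.717$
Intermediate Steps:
$q{\left(j \right)} = \frac{7}{2}$ ($q{\left(j \right)} = 9 - \frac{11}{2} = \frac{7}{2}$)
$w = \frac{169}{6}$ ($w = \left(- \frac{10}{12} + 3\right) \left(7 + 6\right) = \left(\left(-10\right) \frac{1}{12} + 3\right) 13 = \left(- \frac{5}{6} + 3\right) 13 = \frac{13}{6} \cdot 13 = \frac{169}{6} \approx 28.167$)
$p{\left(r,g \right)} = g$ ($p{\left(r,g \right)} = g - 0 = g + 0 = g$)
$o{\left(Z \right)} = - \frac{Z}{5}$ ($o{\left(Z \right)} = \frac{Z}{-5} = Z \left(- \frac{1}{5}\right) = - \frac{Z}{5}$)
$q{\left(-8 \right)} o{\left(w \right)} = \frac{7 \left(\left(- \frac{1}{5}\right) \frac{169}{6}\right)}{2} = \frac{7}{2} \left(- \frac{169}{30}\right) = - \frac{1183}{60}$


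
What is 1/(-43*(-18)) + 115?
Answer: 89011/774 ≈ 115.00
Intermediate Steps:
1/(-43*(-18)) + 115 = -1/43*(-1/18) + 115 = 1/774 + 115 = 89011/774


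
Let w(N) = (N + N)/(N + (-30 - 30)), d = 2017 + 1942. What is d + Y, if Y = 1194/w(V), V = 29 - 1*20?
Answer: 576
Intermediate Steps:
d = 3959
V = 9 (V = 29 - 20 = 9)
w(N) = 2*N/(-60 + N) (w(N) = (2*N)/(N - 60) = (2*N)/(-60 + N) = 2*N/(-60 + N))
Y = -3383 (Y = 1194/((2*9/(-60 + 9))) = 1194/((2*9/(-51))) = 1194/((2*9*(-1/51))) = 1194/(-6/17) = 1194*(-17/6) = -3383)
d + Y = 3959 - 3383 = 576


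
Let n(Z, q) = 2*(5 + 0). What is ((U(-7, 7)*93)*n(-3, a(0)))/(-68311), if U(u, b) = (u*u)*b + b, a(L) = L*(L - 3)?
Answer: -325500/68311 ≈ -4.7650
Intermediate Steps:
a(L) = L*(-3 + L)
U(u, b) = b + b*u² (U(u, b) = u²*b + b = b*u² + b = b + b*u²)
n(Z, q) = 10 (n(Z, q) = 2*5 = 10)
((U(-7, 7)*93)*n(-3, a(0)))/(-68311) = (((7*(1 + (-7)²))*93)*10)/(-68311) = (((7*(1 + 49))*93)*10)*(-1/68311) = (((7*50)*93)*10)*(-1/68311) = ((350*93)*10)*(-1/68311) = (32550*10)*(-1/68311) = 325500*(-1/68311) = -325500/68311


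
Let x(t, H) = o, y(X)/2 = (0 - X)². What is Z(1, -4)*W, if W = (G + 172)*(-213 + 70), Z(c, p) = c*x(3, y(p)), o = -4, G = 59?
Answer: 132132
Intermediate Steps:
y(X) = 2*X² (y(X) = 2*(0 - X)² = 2*(-X)² = 2*X²)
x(t, H) = -4
Z(c, p) = -4*c (Z(c, p) = c*(-4) = -4*c)
W = -33033 (W = (59 + 172)*(-213 + 70) = 231*(-143) = -33033)
Z(1, -4)*W = -4*1*(-33033) = -4*(-33033) = 132132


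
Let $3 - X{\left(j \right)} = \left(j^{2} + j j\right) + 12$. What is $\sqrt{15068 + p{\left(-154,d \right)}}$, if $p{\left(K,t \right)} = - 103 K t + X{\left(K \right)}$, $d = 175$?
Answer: $17 \sqrt{9493} \approx 1656.3$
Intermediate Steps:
$X{\left(j \right)} = -9 - 2 j^{2}$ ($X{\left(j \right)} = 3 - \left(\left(j^{2} + j j\right) + 12\right) = 3 - \left(\left(j^{2} + j^{2}\right) + 12\right) = 3 - \left(2 j^{2} + 12\right) = 3 - \left(12 + 2 j^{2}\right) = -9 - 2 j^{2}$)
$p{\left(K,t \right)} = -9 - 2 K^{2} - 103 K t$ ($p{\left(K,t \right)} = - 103 K t - \left(9 + 2 K^{2}\right) = -9 - 2 K^{2} - 103 K t$)
$\sqrt{15068 + p{\left(-154,d \right)}} = \sqrt{15068 - \left(9 - 2775850 + 47432\right)} = \sqrt{15068 - -2728409} = \sqrt{15068 + 2728409} = \sqrt{2743477} = 17 \sqrt{9493}$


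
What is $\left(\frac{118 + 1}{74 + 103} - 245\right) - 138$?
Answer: $- \frac{67672}{177} \approx -382.33$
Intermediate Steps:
$\left(\frac{118 + 1}{74 + 103} - 245\right) - 138 = \left(\frac{119}{177} - 245\right) - 138 = - \frac{43246}{177} - 138 = - \frac{67672}{177}$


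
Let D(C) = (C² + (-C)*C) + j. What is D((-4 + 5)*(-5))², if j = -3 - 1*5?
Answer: 64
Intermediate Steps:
j = -8 (j = -3 - 5 = -8)
D(C) = -8 (D(C) = (C² + (-C)*C) - 8 = (C² - C²) - 8 = 0 - 8 = -8)
D((-4 + 5)*(-5))² = (-8)² = 64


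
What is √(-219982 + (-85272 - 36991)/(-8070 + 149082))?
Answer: I*√121506217592099/23502 ≈ 469.02*I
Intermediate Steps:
√(-219982 + (-85272 - 36991)/(-8070 + 149082)) = √(-219982 - 122263/141012) = √(-31020224047/141012) = I*√121506217592099/23502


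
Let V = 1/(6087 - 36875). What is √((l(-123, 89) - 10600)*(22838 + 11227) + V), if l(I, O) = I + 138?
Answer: I*√85448062570796597/15394 ≈ 18989.0*I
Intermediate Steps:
l(I, O) = 138 + I
V = -1/30788 (V = 1/(-30788) = -1/30788 ≈ -3.2480e-5)
√((l(-123, 89) - 10600)*(22838 + 11227) + V) = √(((138 - 123) - 10600)*(22838 + 11227) - 1/30788) = √((15 - 10600)*34065 - 1/30788) = √(-10585*34065 - 1/30788) = √(-360578025 - 1/30788) = √(-11101476233701/30788) = I*√85448062570796597/15394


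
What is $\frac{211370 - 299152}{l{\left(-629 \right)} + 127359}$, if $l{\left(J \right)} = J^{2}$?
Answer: $- \frac{43891}{261500} \approx -0.16784$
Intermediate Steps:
$\frac{211370 - 299152}{l{\left(-629 \right)} + 127359} = \frac{211370 - 299152}{\left(-629\right)^{2} + 127359} = - \frac{87782}{395641 + 127359} = - \frac{87782}{523000} = \left(-87782\right) \frac{1}{523000} = - \frac{43891}{261500}$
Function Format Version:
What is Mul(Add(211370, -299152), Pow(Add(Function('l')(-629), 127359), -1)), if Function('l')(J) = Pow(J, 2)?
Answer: Rational(-43891, 261500) ≈ -0.16784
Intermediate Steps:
Mul(Add(211370, -299152), Pow(Add(Function('l')(-629), 127359), -1)) = Mul(Add(211370, -299152), Pow(Add(Pow(-629, 2), 127359), -1)) = Mul(-87782, Pow(Add(395641, 127359), -1)) = Mul(-87782, Pow(523000, -1)) = Mul(-87782, Rational(1, 523000)) = Rational(-43891, 261500)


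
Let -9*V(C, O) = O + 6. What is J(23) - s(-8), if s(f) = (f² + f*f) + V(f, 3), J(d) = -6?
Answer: -133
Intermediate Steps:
V(C, O) = -⅔ - O/9 (V(C, O) = -(O + 6)/9 = -(6 + O)/9 = -⅔ - O/9)
s(f) = -1 + 2*f² (s(f) = (f² + f*f) + (-⅔ - ⅑*3) = (f² + f²) + (-⅔ - ⅓) = 2*f² - 1 = -1 + 2*f²)
J(23) - s(-8) = -6 - (-1 + 2*(-8)²) = -6 - (-1 + 2*64) = -6 - (-1 + 128) = -6 - 1*127 = -6 - 127 = -133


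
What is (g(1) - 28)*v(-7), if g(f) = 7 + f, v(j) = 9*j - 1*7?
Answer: 1400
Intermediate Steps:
v(j) = -7 + 9*j (v(j) = 9*j - 7 = -7 + 9*j)
(g(1) - 28)*v(-7) = ((7 + 1) - 28)*(-7 + 9*(-7)) = (8 - 28)*(-7 - 63) = -20*(-70) = 1400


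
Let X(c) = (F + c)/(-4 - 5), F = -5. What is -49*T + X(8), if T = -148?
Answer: 21755/3 ≈ 7251.7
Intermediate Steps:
X(c) = 5/9 - c/9 (X(c) = (-5 + c)/(-4 - 5) = (-5 + c)/(-9) = (-5 + c)*(-1/9) = 5/9 - c/9)
-49*T + X(8) = -49*(-148) + (5/9 - 1/9*8) = 7252 + (5/9 - 8/9) = 7252 - 1/3 = 21755/3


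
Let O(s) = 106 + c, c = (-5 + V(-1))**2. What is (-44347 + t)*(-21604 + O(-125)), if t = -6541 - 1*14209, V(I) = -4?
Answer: 1394182449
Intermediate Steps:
t = -20750 (t = -6541 - 14209 = -20750)
c = 81 (c = (-5 - 4)**2 = (-9)**2 = 81)
O(s) = 187 (O(s) = 106 + 81 = 187)
(-44347 + t)*(-21604 + O(-125)) = (-44347 - 20750)*(-21604 + 187) = -65097*(-21417) = 1394182449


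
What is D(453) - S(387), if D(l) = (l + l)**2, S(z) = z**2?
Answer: 671067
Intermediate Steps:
D(l) = 4*l**2 (D(l) = (2*l)**2 = 4*l**2)
D(453) - S(387) = 4*453**2 - 1*387**2 = 4*205209 - 1*149769 = 820836 - 149769 = 671067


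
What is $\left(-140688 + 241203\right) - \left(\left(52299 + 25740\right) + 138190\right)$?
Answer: $-115714$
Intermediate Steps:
$\left(-140688 + 241203\right) - \left(\left(52299 + 25740\right) + 138190\right) = 100515 - \left(78039 + 138190\right) = 100515 - 216229 = -115714$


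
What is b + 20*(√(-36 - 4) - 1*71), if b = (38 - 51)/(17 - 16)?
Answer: -1433 + 40*I*√10 ≈ -1433.0 + 126.49*I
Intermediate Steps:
b = -13 (b = -13/1 = -13*1 = -13)
b + 20*(√(-36 - 4) - 1*71) = -13 + 20*(√(-36 - 4) - 1*71) = -13 + 20*(√(-40) - 71) = -13 + 20*(2*I*√10 - 71) = -13 + 20*(-71 + 2*I*√10) = -13 + (-1420 + 40*I*√10) = -1433 + 40*I*√10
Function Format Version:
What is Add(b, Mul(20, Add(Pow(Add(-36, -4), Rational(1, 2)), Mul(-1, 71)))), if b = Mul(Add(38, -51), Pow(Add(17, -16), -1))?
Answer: Add(-1433, Mul(40, I, Pow(10, Rational(1, 2)))) ≈ Add(-1433.0, Mul(126.49, I))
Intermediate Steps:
b = -13 (b = Mul(-13, Pow(1, -1)) = Mul(-13, 1) = -13)
Add(b, Mul(20, Add(Pow(Add(-36, -4), Rational(1, 2)), Mul(-1, 71)))) = Add(-13, Mul(20, Add(Pow(Add(-36, -4), Rational(1, 2)), Mul(-1, 71)))) = Add(-13, Mul(20, Add(Pow(-40, Rational(1, 2)), -71))) = Add(-13, Mul(20, Add(Mul(2, I, Pow(10, Rational(1, 2))), -71))) = Add(-13, Mul(20, Add(-71, Mul(2, I, Pow(10, Rational(1, 2)))))) = Add(-13, Add(-1420, Mul(40, I, Pow(10, Rational(1, 2))))) = Add(-1433, Mul(40, I, Pow(10, Rational(1, 2))))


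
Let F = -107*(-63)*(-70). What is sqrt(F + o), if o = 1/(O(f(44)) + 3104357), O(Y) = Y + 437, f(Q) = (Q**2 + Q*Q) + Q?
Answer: I*sqrt(4560188421729758290)/3108710 ≈ 686.93*I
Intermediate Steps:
f(Q) = Q + 2*Q**2 (f(Q) = (Q**2 + Q**2) + Q = 2*Q**2 + Q = Q + 2*Q**2)
O(Y) = 437 + Y
o = 1/3108710 (o = 1/((437 + 44*(1 + 2*44)) + 3104357) = 1/((437 + 44*(1 + 88)) + 3104357) = 1/((437 + 44*89) + 3104357) = 1/((437 + 3916) + 3104357) = 1/(4353 + 3104357) = 1/3108710 ≈ 3.2168e-7)
F = -471870 (F = 6741*(-70) = -471870)
sqrt(F + o) = sqrt(-471870 + 1/3108710) = sqrt(-1466906987699/3108710) = I*sqrt(4560188421729758290)/3108710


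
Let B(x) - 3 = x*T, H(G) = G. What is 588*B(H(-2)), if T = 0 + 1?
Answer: 588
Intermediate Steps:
T = 1
B(x) = 3 + x (B(x) = 3 + x*1 = 3 + x)
588*B(H(-2)) = 588*(3 - 2) = 588*1 = 588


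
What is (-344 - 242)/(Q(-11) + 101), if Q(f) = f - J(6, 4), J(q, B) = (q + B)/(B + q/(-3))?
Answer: -586/85 ≈ -6.8941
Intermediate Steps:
J(q, B) = (B + q)/(B - q/3) (J(q, B) = (B + q)/(B + q*(-1/3)) = (B + q)/(B - q/3))
Q(f) = -5 + f (Q(f) = f - 3*(4 + 6)/(-1*6 + 3*4) = f - 3*10/(-6 + 12) = f - 3*10/6 = f - 1*5 = f - 5 = -5 + f)
(-344 - 242)/(Q(-11) + 101) = (-344 - 242)/((-5 - 11) + 101) = -586/(-16 + 101) = -586/85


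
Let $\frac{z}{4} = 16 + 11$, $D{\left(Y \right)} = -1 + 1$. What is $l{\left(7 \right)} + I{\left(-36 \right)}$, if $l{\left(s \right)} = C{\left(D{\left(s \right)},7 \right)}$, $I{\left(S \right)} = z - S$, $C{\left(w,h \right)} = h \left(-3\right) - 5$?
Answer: $118$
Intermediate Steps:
$D{\left(Y \right)} = 0$
$C{\left(w,h \right)} = -5 - 3 h$ ($C{\left(w,h \right)} = - 3 h - 5 = -5 - 3 h$)
$z = 108$ ($z = 4 \left(16 + 11\right) = 4 \cdot 27 = 108$)
$I{\left(S \right)} = 108 - S$
$l{\left(s \right)} = -26$ ($l{\left(s \right)} = -5 - 21 = -26$)
$l{\left(7 \right)} + I{\left(-36 \right)} = -26 + \left(108 - -36\right) = -26 + \left(108 + 36\right) = -26 + 144 = 118$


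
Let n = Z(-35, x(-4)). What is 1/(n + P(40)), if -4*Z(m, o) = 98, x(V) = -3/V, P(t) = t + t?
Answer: 2/111 ≈ 0.018018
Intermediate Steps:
P(t) = 2*t
Z(m, o) = -49/2 (Z(m, o) = -¼*98 = -49/2)
n = -49/2 ≈ -24.500
1/(n + P(40)) = 1/(-49/2 + 2*40) = 1/(-49/2 + 80) = 1/(111/2) = 2/111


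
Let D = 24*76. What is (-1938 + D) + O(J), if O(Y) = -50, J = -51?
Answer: -164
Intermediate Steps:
D = 1824
(-1938 + D) + O(J) = (-1938 + 1824) - 50 = -114 - 50 = -164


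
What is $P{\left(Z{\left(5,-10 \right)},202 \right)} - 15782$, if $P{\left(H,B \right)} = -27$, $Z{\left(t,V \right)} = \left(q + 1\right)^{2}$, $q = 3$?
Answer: $-15809$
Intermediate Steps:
$Z{\left(t,V \right)} = 16$ ($Z{\left(t,V \right)} = \left(3 + 1\right)^{2} = 4^{2} = 16$)
$P{\left(Z{\left(5,-10 \right)},202 \right)} - 15782 = -27 - 15782 = -15809$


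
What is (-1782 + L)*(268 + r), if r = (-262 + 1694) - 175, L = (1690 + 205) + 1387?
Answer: 2287500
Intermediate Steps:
L = 3282 (L = 1895 + 1387 = 3282)
r = 1257 (r = 1432 - 175 = 1257)
(-1782 + L)*(268 + r) = (-1782 + 3282)*(268 + 1257) = 1500*1525 = 2287500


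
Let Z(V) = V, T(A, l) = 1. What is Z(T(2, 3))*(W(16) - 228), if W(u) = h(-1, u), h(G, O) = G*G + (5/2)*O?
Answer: -187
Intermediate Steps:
h(G, O) = G² + 5*O/2 (h(G, O) = G² + (5*(½))*O = G² + 5*O/2)
W(u) = 1 + 5*u/2 (W(u) = (-1)² + 5*u/2 = 1 + 5*u/2)
Z(T(2, 3))*(W(16) - 228) = 1*((1 + (5/2)*16) - 228) = 1*((1 + 40) - 228) = 1*(41 - 228) = 1*(-187) = -187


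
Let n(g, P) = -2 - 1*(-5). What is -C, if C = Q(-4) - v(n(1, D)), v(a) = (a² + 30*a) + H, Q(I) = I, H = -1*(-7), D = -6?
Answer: 110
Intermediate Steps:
n(g, P) = 3 (n(g, P) = -2 + 5 = 3)
H = 7
v(a) = 7 + a² + 30*a (v(a) = (a² + 30*a) + 7 = 7 + a² + 30*a)
C = -110 (C = -4 - (7 + 3² + 30*3) = -4 - (7 + 9 + 90) = -4 - 1*106 = -4 - 106 = -110)
-C = -1*(-110) = 110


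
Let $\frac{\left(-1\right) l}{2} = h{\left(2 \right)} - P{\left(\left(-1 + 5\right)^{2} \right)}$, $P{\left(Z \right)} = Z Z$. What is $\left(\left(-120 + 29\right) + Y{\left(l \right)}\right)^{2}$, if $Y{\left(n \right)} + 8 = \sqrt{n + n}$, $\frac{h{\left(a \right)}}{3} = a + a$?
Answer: $10777 - 792 \sqrt{61} \approx 4591.3$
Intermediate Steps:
$P{\left(Z \right)} = Z^{2}$
$h{\left(a \right)} = 6 a$ ($h{\left(a \right)} = 3 \left(a + a\right) = 3 \cdot 2 a = 6 a$)
$l = 488$ ($l = - 2 \left(6 \cdot 2 - \left(\left(-1 + 5\right)^{2}\right)^{2}\right) = - 2 \left(12 - \left(4^{2}\right)^{2}\right) = - 2 \left(12 - 16^{2}\right) = - 2 \left(12 - 256\right) = \left(-2\right) \left(-244\right) = 488$)
$Y{\left(n \right)} = -8 + \sqrt{2} \sqrt{n}$ ($Y{\left(n \right)} = -8 + \sqrt{n + n} = -8 + \sqrt{2 n} = -8 + \sqrt{2} \sqrt{n}$)
$\left(\left(-120 + 29\right) + Y{\left(l \right)}\right)^{2} = \left(\left(-120 + 29\right) - \left(8 - \sqrt{2} \sqrt{488}\right)\right)^{2} = \left(-91 - \left(8 - \sqrt{2} \cdot 2 \sqrt{122}\right)\right)^{2} = \left(-91 - \left(8 - 4 \sqrt{61}\right)\right)^{2} = \left(-99 + 4 \sqrt{61}\right)^{2}$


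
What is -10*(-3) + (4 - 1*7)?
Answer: 27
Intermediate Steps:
-10*(-3) + (4 - 1*7) = 30 + (4 - 7) = 30 - 3 = 27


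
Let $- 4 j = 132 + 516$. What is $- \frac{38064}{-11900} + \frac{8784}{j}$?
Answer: $- \frac{1366156}{26775} \approx -51.024$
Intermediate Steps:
$j = -162$ ($j = - \frac{132 + 516}{4} = \left(- \frac{1}{4}\right) 648 = -162$)
$- \frac{38064}{-11900} + \frac{8784}{j} = - \frac{38064}{-11900} + \frac{8784}{-162} = \left(-38064\right) \left(- \frac{1}{11900}\right) + 8784 \left(- \frac{1}{162}\right) = \frac{9516}{2975} - \frac{488}{9} = - \frac{1366156}{26775}$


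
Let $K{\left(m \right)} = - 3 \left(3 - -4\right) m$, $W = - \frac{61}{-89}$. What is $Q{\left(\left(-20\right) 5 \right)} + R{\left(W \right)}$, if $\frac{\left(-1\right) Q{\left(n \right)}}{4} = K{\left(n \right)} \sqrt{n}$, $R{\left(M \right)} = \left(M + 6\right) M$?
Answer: $\frac{36295}{7921} - 84000 i \approx 4.5821 - 84000.0 i$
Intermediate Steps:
$W = \frac{61}{89}$ ($W = \left(-61\right) \left(- \frac{1}{89}\right) = \frac{61}{89} \approx 0.68539$)
$R{\left(M \right)} = M \left(6 + M\right)$ ($R{\left(M \right)} = \left(6 + M\right) M = M \left(6 + M\right)$)
$K{\left(m \right)} = - 21 m$ ($K{\left(m \right)} = - 3 \left(3 + 4\right) m = \left(-3\right) 7 m = - 21 m$)
$Q{\left(n \right)} = 84 n^{\frac{3}{2}}$ ($Q{\left(n \right)} = - 4 - 21 n \sqrt{n} = - 4 \left(- 21 n^{\frac{3}{2}}\right) = 84 n^{\frac{3}{2}}$)
$Q{\left(\left(-20\right) 5 \right)} + R{\left(W \right)} = 84 \left(\left(-20\right) 5\right)^{\frac{3}{2}} + \frac{61 \left(6 + \frac{61}{89}\right)}{89} = 84 \left(-100\right)^{\frac{3}{2}} + \frac{61}{89} \cdot \frac{595}{89} = 84 \left(- 1000 i\right) + \frac{36295}{7921} = - 84000 i + \frac{36295}{7921} = \frac{36295}{7921} - 84000 i$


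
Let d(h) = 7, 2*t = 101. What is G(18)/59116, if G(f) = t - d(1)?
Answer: 87/118232 ≈ 0.00073584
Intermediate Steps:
t = 101/2 (t = (½)*101 = 101/2 ≈ 50.500)
G(f) = 87/2 (G(f) = 101/2 - 1*7 = 101/2 - 7 = 87/2)
G(18)/59116 = (87/2)/59116 = (87/2)*(1/59116) = 87/118232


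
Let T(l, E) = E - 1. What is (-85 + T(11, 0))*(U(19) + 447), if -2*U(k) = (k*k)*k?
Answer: 256495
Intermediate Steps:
T(l, E) = -1 + E
U(k) = -k³/2 (U(k) = -k*k*k/2 = -k²*k/2 = -k³/2)
(-85 + T(11, 0))*(U(19) + 447) = (-85 + (-1 + 0))*(-½*19³ + 447) = (-85 - 1)*(-½*6859 + 447) = -86*(-6859/2 + 447) = -86*(-5965/2) = 256495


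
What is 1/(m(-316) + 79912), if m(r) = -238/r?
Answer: 158/12626215 ≈ 1.2514e-5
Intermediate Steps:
m(r) = -238/r
1/(m(-316) + 79912) = 1/(-238/(-316) + 79912) = 1/(-238*(-1/316) + 79912) = 1/(119/158 + 79912) = 1/(12626215/158) = 158/12626215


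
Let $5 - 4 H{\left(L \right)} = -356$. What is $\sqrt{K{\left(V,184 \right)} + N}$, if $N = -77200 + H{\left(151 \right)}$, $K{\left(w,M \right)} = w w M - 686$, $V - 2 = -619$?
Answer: $\frac{\sqrt{279875921}}{2} \approx 8364.8$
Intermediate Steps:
$V = -617$ ($V = 2 - 619 = -617$)
$H{\left(L \right)} = \frac{361}{4}$ ($H{\left(L \right)} = \frac{5}{4} - -89 = \frac{5}{4} + 89 = \frac{361}{4}$)
$K{\left(w,M \right)} = -686 + M w^{2}$ ($K{\left(w,M \right)} = w^{2} M - 686 = M w^{2} - 686 = -686 + M w^{2}$)
$N = - \frac{308439}{4}$ ($N = -77200 + \frac{361}{4} = - \frac{308439}{4} \approx -77110.0$)
$\sqrt{K{\left(V,184 \right)} + N} = \sqrt{\left(-686 + 184 \left(-617\right)^{2}\right) - \frac{308439}{4}} = \sqrt{\left(-686 + 184 \cdot 380689\right) - \frac{308439}{4}} = \sqrt{\left(-686 + 70046776\right) - \frac{308439}{4}} = \sqrt{70046090 - \frac{308439}{4}} = \sqrt{\frac{279875921}{4}} = \frac{\sqrt{279875921}}{2}$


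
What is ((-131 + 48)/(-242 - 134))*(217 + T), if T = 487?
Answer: 7304/47 ≈ 155.40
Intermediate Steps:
((-131 + 48)/(-242 - 134))*(217 + T) = ((-131 + 48)/(-242 - 134))*(217 + 487) = -83/(-376)*704 = -83*(-1/376)*704 = (83/376)*704 = 7304/47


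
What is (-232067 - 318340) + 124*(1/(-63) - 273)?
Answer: -36808441/63 ≈ -5.8426e+5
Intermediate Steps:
(-232067 - 318340) + 124*(1/(-63) - 273) = -550407 + 124*(-1/63 - 273) = -550407 + 124*(-17200/63) = -550407 - 2132800/63 = -36808441/63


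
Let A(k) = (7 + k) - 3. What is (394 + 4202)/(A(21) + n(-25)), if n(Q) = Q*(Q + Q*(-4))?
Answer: -2298/925 ≈ -2.4843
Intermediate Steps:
n(Q) = -3*Q**2 (n(Q) = Q*(Q - 4*Q) = Q*(-3*Q) = -3*Q**2)
A(k) = 4 + k
(394 + 4202)/(A(21) + n(-25)) = (394 + 4202)/((4 + 21) - 3*(-25)**2) = 4596/(25 - 3*625) = 4596/(25 - 1875) = 4596/(-1850) = 4596*(-1/1850) = -2298/925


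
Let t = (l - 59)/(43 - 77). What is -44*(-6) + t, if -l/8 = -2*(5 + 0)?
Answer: 8955/34 ≈ 263.38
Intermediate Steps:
l = 80 (l = -(-16)*(5 + 0) = -(-16)*5 = -8*(-10) = 80)
t = -21/34 (t = (80 - 59)/(43 - 77) = 21/(-34) = 21*(-1/34) = -21/34 ≈ -0.61765)
-44*(-6) + t = -44*(-6) - 21/34 = 264 - 21/34 = 8955/34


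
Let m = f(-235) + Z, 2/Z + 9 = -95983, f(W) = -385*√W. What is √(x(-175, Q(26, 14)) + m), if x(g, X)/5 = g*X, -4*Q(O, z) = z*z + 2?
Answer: √(147596699179 - 1311970660*I*√235)/1846 ≈ 208.6 - 14.147*I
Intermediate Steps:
Z = -1/47996 (Z = 2/(-9 - 95983) = 2/(-95992) = 2*(-1/95992) = -1/47996 ≈ -2.0835e-5)
m = -1/47996 - 385*I*√235 (m = -385*I*√235 - 1/47996 = -1/47996 - 385*I*√235 ≈ -2.0835e-5 - 5901.9*I)
Q(O, z) = -½ - z²/4 (Q(O, z) = -(z*z + 2)/4 = -(z² + 2)/4 = -(2 + z²)/4 = -½ - z²/4)
x(g, X) = 5*X*g (x(g, X) = 5*(g*X) = 5*(X*g) = 5*X*g)
√(x(-175, Q(26, 14)) + m) = √(5*(-½ - ¼*14²)*(-175) + (-1/47996 - 385*I*√235)) = √(5*(-½ - ¼*196)*(-175) + (-1/47996 - 385*I*√235)) = √(5*(-½ - 49)*(-175) + (-1/47996 - 385*I*√235)) = √(5*(-99/2)*(-175) + (-1/47996 - 385*I*√235)) = √(86625/2 + (-1/47996 - 385*I*√235)) = √(2078826749/47996 - 385*I*√235)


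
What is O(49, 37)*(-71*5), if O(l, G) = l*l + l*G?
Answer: -1495970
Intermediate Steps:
O(l, G) = l**2 + G*l
O(49, 37)*(-71*5) = (49*(37 + 49))*(-71*5) = (49*86)*(-355) = 4214*(-355) = -1495970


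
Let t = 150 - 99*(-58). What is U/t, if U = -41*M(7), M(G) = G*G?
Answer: -2009/5892 ≈ -0.34097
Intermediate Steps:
M(G) = G**2
U = -2009 (U = -41*7**2 = -41*49 = -2009)
t = 5892 (t = 150 + 5742 = 5892)
U/t = -2009/5892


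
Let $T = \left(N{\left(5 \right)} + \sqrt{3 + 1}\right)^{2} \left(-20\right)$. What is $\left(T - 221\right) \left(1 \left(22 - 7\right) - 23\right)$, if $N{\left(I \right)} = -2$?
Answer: $1768$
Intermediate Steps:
$T = 0$ ($T = \left(-2 + \sqrt{3 + 1}\right)^{2} \left(-20\right) = \left(-2 + \sqrt{4}\right)^{2} \left(-20\right) = \left(-2 + 2\right)^{2} \left(-20\right) = 0^{2} \left(-20\right) = 0 \left(-20\right) = 0$)
$\left(T - 221\right) \left(1 \left(22 - 7\right) - 23\right) = \left(0 - 221\right) \left(1 \left(22 - 7\right) - 23\right) = - 221 \left(1 \left(22 - 7\right) - 23\right) = - 221 \left(1 \cdot 15 - 23\right) = - 221 \left(15 - 23\right) = \left(-221\right) \left(-8\right) = 1768$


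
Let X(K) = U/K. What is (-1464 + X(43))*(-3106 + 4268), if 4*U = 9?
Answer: -146295219/86 ≈ -1.7011e+6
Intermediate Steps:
U = 9/4 (U = (¼)*9 = 9/4 ≈ 2.2500)
X(K) = 9/(4*K)
(-1464 + X(43))*(-3106 + 4268) = (-1464 + (9/4)/43)*(-3106 + 4268) = (-1464 + (9/4)*(1/43))*1162 = (-1464 + 9/172)*1162 = -251799/172*1162 = -146295219/86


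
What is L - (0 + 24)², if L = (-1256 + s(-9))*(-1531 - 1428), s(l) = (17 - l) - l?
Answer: 3612363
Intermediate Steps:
s(l) = 17 - 2*l
L = 3612939 (L = (-1256 + (17 - 2*(-9)))*(-1531 - 1428) = (-1256 + (17 + 18))*(-2959) = (-1256 + 35)*(-2959) = -1221*(-2959) = 3612939)
L - (0 + 24)² = 3612939 - (0 + 24)² = 3612939 - 1*24² = 3612939 - 1*576 = 3612939 - 576 = 3612363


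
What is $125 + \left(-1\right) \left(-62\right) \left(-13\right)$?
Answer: $-681$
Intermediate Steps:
$125 + \left(-1\right) \left(-62\right) \left(-13\right) = 125 + 62 \left(-13\right) = 125 - 806 = -681$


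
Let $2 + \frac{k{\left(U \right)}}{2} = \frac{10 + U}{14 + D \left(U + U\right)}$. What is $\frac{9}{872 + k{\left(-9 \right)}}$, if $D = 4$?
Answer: $\frac{261}{25171} \approx 0.010369$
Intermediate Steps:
$k{\left(U \right)} = -4 + \frac{2 \left(10 + U\right)}{14 + 8 U}$ ($k{\left(U \right)} = -4 + 2 \frac{10 + U}{14 + 4 \left(U + U\right)} = -4 + 2 \frac{10 + U}{14 + 4 \cdot 2 U} = -4 + 2 \frac{10 + U}{14 + 8 U} = -4 + \frac{2 \left(10 + U\right)}{14 + 8 U}$)
$\frac{9}{872 + k{\left(-9 \right)}} = \frac{9}{872 + \frac{3 \left(-6 - -45\right)}{7 + 4 \left(-9\right)}} = \frac{9}{872 + \frac{3 \left(-6 + 45\right)}{7 - 36}} = \frac{9}{872 + 3 \frac{1}{-29} \cdot 39} = \frac{9}{872 + 3 \left(- \frac{1}{29}\right) 39} = \frac{9}{872 - \frac{117}{29}} = \frac{9}{\frac{25171}{29}} = 9 \cdot \frac{29}{25171} = \frac{261}{25171}$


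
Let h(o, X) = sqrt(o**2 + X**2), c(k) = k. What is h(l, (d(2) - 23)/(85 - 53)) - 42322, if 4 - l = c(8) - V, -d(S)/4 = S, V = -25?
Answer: -42322 + sqrt(862145)/32 ≈ -42293.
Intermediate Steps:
d(S) = -4*S
l = -29 (l = 4 - (8 - 1*(-25)) = 4 - (8 + 25) = 4 - 1*33 = 4 - 33 = -29)
h(o, X) = sqrt(X**2 + o**2)
h(l, (d(2) - 23)/(85 - 53)) - 42322 = sqrt(((-4*2 - 23)/(85 - 53))**2 + (-29)**2) - 42322 = sqrt(((-8 - 23)/32)**2 + 841) - 42322 = sqrt((-31*1/32)**2 + 841) - 42322 = sqrt((-31/32)**2 + 841) - 42322 = sqrt(961/1024 + 841) - 42322 = sqrt(862145/1024) - 42322 = sqrt(862145)/32 - 42322 = -42322 + sqrt(862145)/32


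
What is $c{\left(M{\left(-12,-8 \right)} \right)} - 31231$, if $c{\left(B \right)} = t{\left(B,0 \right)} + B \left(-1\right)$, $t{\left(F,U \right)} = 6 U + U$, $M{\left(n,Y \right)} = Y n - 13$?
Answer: $-31314$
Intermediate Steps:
$M{\left(n,Y \right)} = -13 + Y n$
$t{\left(F,U \right)} = 7 U$
$c{\left(B \right)} = - B$ ($c{\left(B \right)} = 7 \cdot 0 + B \left(-1\right) = 0 - B = - B$)
$c{\left(M{\left(-12,-8 \right)} \right)} - 31231 = - (-13 - -96) - 31231 = - (-13 + 96) - 31231 = \left(-1\right) 83 - 31231 = -83 - 31231 = -31314$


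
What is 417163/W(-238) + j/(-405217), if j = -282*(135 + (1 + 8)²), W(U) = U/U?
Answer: 169041600283/405217 ≈ 4.1716e+5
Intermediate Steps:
W(U) = 1
j = -60912 (j = -282*(135 + 9²) = -282*(135 + 81) = -282*216 = -60912)
417163/W(-238) + j/(-405217) = 417163/1 - 60912/(-405217) = 417163*1 - 60912*(-1/405217) = 417163 + 60912/405217 = 169041600283/405217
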